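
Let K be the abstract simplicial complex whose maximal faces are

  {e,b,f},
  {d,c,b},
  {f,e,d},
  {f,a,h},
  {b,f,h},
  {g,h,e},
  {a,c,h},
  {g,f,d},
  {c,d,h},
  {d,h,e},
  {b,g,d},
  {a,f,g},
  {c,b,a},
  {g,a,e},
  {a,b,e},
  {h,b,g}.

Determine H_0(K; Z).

H_0 = Z.

Fix the vertex order a < b < c < d < e < f < g < h and write every simplex with vertices in increasing order. Then dim K = 2 and the simplices of K are:

  0-simplices (8): a, b, c, d, e, f, g, h
  1-simplices (24): ab, ac, ae, af, ag, ah, bc, bd, be, bf, bg, bh, cd, ch, de, df, dg, dh, ef, eg, eh, fg, fh, gh
  2-simplices (16): abc, abe, ach, aeg, afg, afh, bcd, bdg, bef, bfh, bgh, cdh, def, deh, dfg, egh

Hence C_0 ≅ Z^8, C_1 ≅ Z^24, C_2 ≅ Z^16.

Boundary ∂_1: C_1 → C_0 maps an edge to its endpoints' difference, ∂[p,q] = q − p. For instance
  ∂df = f − d.
The resulting 8×24 matrix has rank 7, and its Smith normal form has invariant factors (1,1,1,1,1,1,1).

Boundary ∂_2: C_2 → C_1 maps a triangle to the signed sum of its edges. For instance
  ∂cdh = dh − ch + cd,
  ∂bdg = dg − bg + bd.
The 24×16 boundary matrix has rank 15 and Smith normal form diag(1,1,1,1,1,1,1,1,1,1,1,1,1,1,1).

Now H_k = ker ∂_k / im ∂_{k+1}, so:

  H_0: rank C_0 − rank ∂_1 = 8 − 7 = 1, and the invariant factors of ∂_1 are all 1, so H_0 = Z.

(K is a triangulation of the torus T^2.)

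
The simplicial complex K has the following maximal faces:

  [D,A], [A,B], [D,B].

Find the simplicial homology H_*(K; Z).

We work with the vertex ordering A < B < D. The simplices of K, each written with vertices in increasing order, are:

  0-simplices (3): A, B, D
  1-simplices (3): AB, AD, BD

so the chain groups are C_0 ≅ Z^3, C_1 ≅ Z^3.

Boundary ∂_1: C_1 → C_0 maps an edge to its endpoints' difference, ∂[p,q] = q − p. For instance
  ∂BD = D − B.
The 3×3 boundary matrix has rank 2 and Smith normal form diag(1,1).

From H_k ≅ ker(∂_k) / im(∂_{k+1}) we obtain:

  H_0: rank C_0 − rank ∂_1 = 3 − 2 = 1, and the invariant factors of ∂_1 are all 1, so H_0 = Z.
  H_1: rank ker ∂_1 − rank ∂_2 = (3 − 2) − 0 = 1, and there is no ∂_2, so H_1 = Z.

(K is a triangulation of the circle S^1.)

H_0 = Z,  H_1 = Z.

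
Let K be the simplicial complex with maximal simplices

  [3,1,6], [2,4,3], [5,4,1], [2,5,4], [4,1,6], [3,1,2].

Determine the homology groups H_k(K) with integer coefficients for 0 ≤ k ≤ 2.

H_0 = Z,  H_1 = Z,  H_2 = 0.

We work with the vertex ordering 1 < 2 < 3 < 4 < 5 < 6. The simplices of K, each written with vertices in increasing order, are:

  0-simplices (6): [1], [2], [3], [4], [5], [6]
  1-simplices (12): [1,2], [1,3], [1,4], [1,5], [1,6], [2,3], [2,4], [2,5], [3,4], [3,6], [4,5], [4,6]
  2-simplices (6): [1,2,3], [1,3,6], [1,4,5], [1,4,6], [2,3,4], [2,4,5]

giving chain groups C_0 ≅ Z^6, C_1 ≅ Z^12, C_2 ≅ Z^6.

The boundary map ∂_1: C_1 → C_0 sends each edge [p,q] (with p < q) to q − p.
The 6×12 boundary matrix has rank 5 and Smith normal form diag(1,1,1,1,1).

∂_2: C_2 → C_1 acts by ∂[p,q,r] = [q,r] − [p,r] + [p,q]. For instance
  ∂[1,4,6] = [4,6] − [1,6] + [1,4],
  ∂[2,4,5] = [4,5] − [2,5] + [2,4].
The resulting 12×6 matrix has rank 6, and its Smith normal form has invariant factors (1,1,1,1,1,1).

Computing H_k = (kernel of ∂_k) / (image of ∂_{k+1}):

  H_0: rank C_0 − rank ∂_1 = 6 − 5 = 1, and the invariant factors of ∂_1 are all 1, so H_0 = Z.
  H_1: rank ker ∂_1 − rank ∂_2 = (12 − 5) − 6 = 1, and the invariant factors of ∂_2 are all 1, so H_1 = Z.
  H_2: rank ker ∂_2 − rank ∂_3 = (6 − 6) − 0 = 0, and there is no ∂_3, so H_2 = 0.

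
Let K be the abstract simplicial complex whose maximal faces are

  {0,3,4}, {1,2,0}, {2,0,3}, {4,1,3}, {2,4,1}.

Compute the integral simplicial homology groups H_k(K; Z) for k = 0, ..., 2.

Fix the vertex order 0 < 1 < 2 < 3 < 4 and write every simplex with vertices in increasing order. Then dim K = 2 and the simplices of K are:

  0-simplices (5): [0], [1], [2], [3], [4]
  1-simplices (10): [0,1], [0,2], [0,3], [0,4], [1,2], [1,3], [1,4], [2,3], [2,4], [3,4]
  2-simplices (5): [0,1,2], [0,2,3], [0,3,4], [1,2,4], [1,3,4]

Hence C_0 ≅ Z^5, C_1 ≅ Z^10, C_2 ≅ Z^5.

The boundary map ∂_1: C_1 → C_0 maps an edge to its endpoints' difference, ∂[p,q] = q − p. For instance
  ∂[0,1] = [1] − [0].
This gives a 5×10 integer matrix of rank 4; reducing to Smith normal form yields diagonal entries (1,1,1,1).

The boundary map ∂_2: C_2 → C_1 maps a triangle to the signed sum of its edges. For instance
  ∂[0,2,3] = [2,3] − [0,3] + [0,2],
  ∂[1,3,4] = [3,4] − [1,4] + [1,3].
As a 10×5 matrix over Z this has rank 5, with invariant factors (1,1,1,1,1).

From H_k ≅ ker(∂_k) / im(∂_{k+1}) we obtain:

  H_0: rank C_0 − rank ∂_1 = 5 − 4 = 1, and the invariant factors of ∂_1 are all 1, so H_0 ≅ Z.
  H_1: rank ker ∂_1 − rank ∂_2 = (10 − 4) − 5 = 1, and the invariant factors of ∂_2 are all 1, so H_1 ≅ Z.
  H_2: rank ker ∂_2 − rank ∂_3 = (5 − 5) − 0 = 0, and there is no ∂_3, so H_2 ≅ 0.

H_0 ≅ Z,  H_1 ≅ Z,  H_2 = 0.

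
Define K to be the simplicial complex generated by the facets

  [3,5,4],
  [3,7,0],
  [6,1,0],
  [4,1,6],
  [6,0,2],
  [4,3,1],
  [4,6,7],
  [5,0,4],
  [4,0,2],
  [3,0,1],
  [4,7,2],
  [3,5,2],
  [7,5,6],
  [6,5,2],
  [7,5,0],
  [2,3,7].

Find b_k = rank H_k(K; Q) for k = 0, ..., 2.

Fix the vertex order 0 < 1 < 2 < 3 < 4 < 5 < 6 < 7 and write every simplex with vertices in increasing order. Then dim K = 2 and the simplices of K are:

  0-simplices (8): [0], [1], [2], [3], [4], [5], [6], [7]
  1-simplices (24): (24 of them)
  2-simplices (16): [0,1,3], [0,1,6], [0,2,4], [0,2,6], [0,3,7], [0,4,5], [0,5,7], [1,3,4], [1,4,6], [2,3,5], [2,3,7], [2,4,7], [2,5,6], [3,4,5], [4,6,7], [5,6,7]

giving chain groups C_0 ≅ Z^8, C_1 ≅ Z^24, C_2 ≅ Z^16.

Boundary ∂_1: C_1 → C_0 is given by ∂[p,q] = [q] − [p]. For instance
  ∂[2,3] = [3] − [2].
The 8×24 boundary matrix has rank 7 and Smith normal form diag(1,1,1,1,1,1,1).

The boundary map ∂_2: C_2 → C_1 maps a triangle to the signed sum of its edges. For instance
  ∂[2,3,5] = [3,5] − [2,5] + [2,3],
  ∂[0,5,7] = [5,7] − [0,7] + [0,5].
The 24×16 boundary matrix has rank 15 and Smith normal form diag(1,1,1,1,1,1,1,1,1,1,1,1,1,1,1).

Now H_k = ker ∂_k / im ∂_{k+1}, so:

  H_0: rank C_0 − rank ∂_1 = 8 − 7 = 1, and the invariant factors of ∂_1 are all 1, so H_0 = Z.
  H_1: rank ker ∂_1 − rank ∂_2 = (24 − 7) − 15 = 2, and the invariant factors of ∂_2 are all 1, so H_1 = Z^2.
  H_2: rank ker ∂_2 − rank ∂_3 = (16 − 15) − 0 = 1, and there is no ∂_3, so H_2 = Z.

(K is a triangulation of the torus T^2.)

Hence the Betti numbers are b_0 = 1, b_1 = 2, b_2 = 1.

b_0 = 1, b_1 = 2, b_2 = 1.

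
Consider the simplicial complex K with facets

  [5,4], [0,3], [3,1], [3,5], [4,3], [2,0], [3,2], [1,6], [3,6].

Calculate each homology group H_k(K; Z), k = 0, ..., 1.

K has 7 vertices, 9 edges.
rank ∂_0 = 0, rank ∂_1 = 6 ⇒ b_0 = 7 − 0 − 6 = 1; all invariant factors of ∂_1 are 1 so no torsion. So H_0 = Z.
rank ∂_1 = 6, rank ∂_2 = 0 ⇒ b_1 = 9 − 6 − 0 = 3. So H_1 = Z^3.

H_0 ≅ Z,  H_1 ≅ Z^3.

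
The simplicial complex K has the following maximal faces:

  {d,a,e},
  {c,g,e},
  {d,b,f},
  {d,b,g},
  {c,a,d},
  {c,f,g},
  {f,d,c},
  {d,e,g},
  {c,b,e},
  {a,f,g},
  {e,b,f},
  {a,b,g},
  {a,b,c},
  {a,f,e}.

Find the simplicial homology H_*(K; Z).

We work with the vertex ordering a < b < c < d < e < f < g. The simplices of K, each written with vertices in increasing order, are:

  0-simplices (7): a, b, c, d, e, f, g
  1-simplices (21): ab, ac, ad, ae, af, ag, bc, bd, be, bf, bg, cd, ce, cf, cg, de, df, dg, ef, eg, fg
  2-simplices (14): abc, abg, acd, ade, aef, afg, bce, bdf, bdg, bef, cdf, ceg, cfg, deg

so the chain groups are C_0 ≅ Z^7, C_1 ≅ Z^21, C_2 ≅ Z^14.

The boundary map ∂_1: C_1 → C_0 is given by ∂[p,q] = [q] − [p].
The 7×21 boundary matrix has rank 6 and Smith normal form diag(1,1,1,1,1,1).

Boundary ∂_2: C_2 → C_1 acts by ∂[p,q,r] = [q,r] − [p,r] + [p,q]. For instance
  ∂bdg = dg − bg + bd,
  ∂acd = cd − ad + ac.
The 21×14 boundary matrix has rank 13 and Smith normal form diag(1,1,1,1,1,1,1,1,1,1,1,1,1).

Now H_k = ker ∂_k / im ∂_{k+1}, so:

  H_0: rank C_0 − rank ∂_1 = 7 − 6 = 1, and the invariant factors of ∂_1 are all 1, so H_0 ≅ Z.
  H_1: rank ker ∂_1 − rank ∂_2 = (21 − 6) − 13 = 2, and the invariant factors of ∂_2 are all 1, so H_1 ≅ Z^2.
  H_2: rank ker ∂_2 − rank ∂_3 = (14 − 13) − 0 = 1, and there is no ∂_3, so H_2 ≅ Z.

(K is a triangulation of the torus T^2.)

H_0 = Z,  H_1 = Z^2,  H_2 = Z.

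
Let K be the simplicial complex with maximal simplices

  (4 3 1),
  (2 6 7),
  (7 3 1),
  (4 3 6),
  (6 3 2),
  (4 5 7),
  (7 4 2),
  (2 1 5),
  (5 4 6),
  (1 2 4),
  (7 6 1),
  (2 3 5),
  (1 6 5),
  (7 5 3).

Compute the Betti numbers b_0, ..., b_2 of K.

b_0 = 1, b_1 = 2, b_2 = 1.

We work with the vertex ordering 1 < 2 < 3 < 4 < 5 < 6 < 7. The simplices of K, each written with vertices in increasing order, are:

  0-simplices (7): [1], [2], [3], [4], [5], [6], [7]
  1-simplices (21): [1,2], [1,3], [1,4], [1,5], [1,6], [1,7], [2,3], [2,4], [2,5], [2,6], [2,7], [3,4], [3,5], [3,6], [3,7], [4,5], [4,6], [4,7], [5,6], [5,7], [6,7]
  2-simplices (14): [1,2,4], [1,2,5], [1,3,4], [1,3,7], [1,5,6], [1,6,7], [2,3,5], [2,3,6], [2,4,7], [2,6,7], [3,4,6], [3,5,7], [4,5,6], [4,5,7]

Hence C_0 ≅ Z^7, C_1 ≅ Z^21, C_2 ≅ Z^14.

The boundary map ∂_1: C_1 → C_0 sends each edge [p,q] (with p < q) to q − p. For instance
  ∂[4,6] = [6] − [4].
The resulting 7×21 matrix has rank 6, and its Smith normal form has invariant factors (1,1,1,1,1,1).

∂_2: C_2 → C_1 maps a triangle to the signed sum of its edges. For instance
  ∂[3,5,7] = [5,7] − [3,7] + [3,5],
  ∂[4,5,6] = [5,6] − [4,6] + [4,5].
As a 21×14 matrix over Z this has rank 13, with invariant factors (1,1,1,1,1,1,1,1,1,1,1,1,1).

Now H_k = ker ∂_k / im ∂_{k+1}, so:

  H_0: rank C_0 − rank ∂_1 = 7 − 6 = 1, and the invariant factors of ∂_1 are all 1, so H_0 ≅ Z.
  H_1: rank ker ∂_1 − rank ∂_2 = (21 − 6) − 13 = 2, and the invariant factors of ∂_2 are all 1, so H_1 ≅ Z^2.
  H_2: rank ker ∂_2 − rank ∂_3 = (14 − 13) − 0 = 1, and there is no ∂_3, so H_2 ≅ Z.

Hence the Betti numbers are b_0 = 1, b_1 = 2, b_2 = 1.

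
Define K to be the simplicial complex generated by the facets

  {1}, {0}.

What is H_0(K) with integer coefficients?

We work with the vertex ordering 0 < 1. The simplices of K, each written with vertices in increasing order, are:

  0-simplices (2): [0], [1]

Hence C_0 ≅ Z^2.

Now H_k = ker ∂_k / im ∂_{k+1}, so:

  H_0: rank C_0 − rank ∂_1 = 2 − 0 = 2, and there is no ∂_1, so H_0 = Z^2.

H_0 ≅ Z^2.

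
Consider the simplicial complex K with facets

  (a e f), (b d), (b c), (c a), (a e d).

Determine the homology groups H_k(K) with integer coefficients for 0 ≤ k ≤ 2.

We work with the vertex ordering a < b < c < d < e < f. The simplices of K, each written with vertices in increasing order, are:

  0-simplices (6): a, b, c, d, e, f
  1-simplices (8): ac, ad, ae, af, bc, bd, de, ef
  2-simplices (2): ade, aef

Hence C_0 ≅ Z^6, C_1 ≅ Z^8, C_2 ≅ Z^2.

Boundary ∂_1: C_1 → C_0 maps an edge to its endpoints' difference, ∂[p,q] = q − p.
As a 6×8 matrix over Z this has rank 5, with invariant factors (1,1,1,1,1).

The boundary map ∂_2: C_2 → C_1 acts by ∂[p,q,r] = [q,r] − [p,r] + [p,q]. For instance
  ∂aef = ef − af + ae,
  ∂ade = de − ae + ad.
This gives a 8×2 integer matrix of rank 2; reducing to Smith normal form yields diagonal entries (1,1).

From H_k ≅ ker(∂_k) / im(∂_{k+1}) we obtain:

  H_0: rank C_0 − rank ∂_1 = 6 − 5 = 1, and the invariant factors of ∂_1 are all 1, so H_0 ≅ Z.
  H_1: rank ker ∂_1 − rank ∂_2 = (8 − 5) − 2 = 1, and the invariant factors of ∂_2 are all 1, so H_1 ≅ Z.
  H_2: rank ker ∂_2 − rank ∂_3 = (2 − 2) − 0 = 0, and there is no ∂_3, so H_2 ≅ 0.

H_0 = Z,  H_1 = Z,  H_2 = 0.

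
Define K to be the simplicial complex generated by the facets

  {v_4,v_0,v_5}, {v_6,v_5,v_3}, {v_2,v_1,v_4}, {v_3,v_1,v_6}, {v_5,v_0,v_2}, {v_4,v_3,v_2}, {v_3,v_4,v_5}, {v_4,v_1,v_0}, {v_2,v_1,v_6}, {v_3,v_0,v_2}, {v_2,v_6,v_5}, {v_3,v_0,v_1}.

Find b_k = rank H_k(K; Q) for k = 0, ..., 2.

We work with the vertex ordering v_0 < v_1 < v_2 < v_3 < v_4 < v_5 < v_6. The simplices of K, each written with vertices in increasing order, are:

  0-simplices (7): [v_0], [v_1], [v_2], [v_3], [v_4], [v_5], [v_6]
  1-simplices (18): (18 of them)
  2-simplices (12): (12 of them)

so the chain groups are C_0 ≅ Z^7, C_1 ≅ Z^18, C_2 ≅ Z^12.

Boundary ∂_1: C_1 → C_0 maps an edge to its endpoints' difference, ∂[p,q] = q − p.
As a 7×18 matrix over Z this has rank 6, with invariant factors (1,1,1,1,1,1).

The boundary map ∂_2: C_2 → C_1 sends each 2-simplex [p,q,r] to [q,r] − [p,r] + [p,q]. For instance
  ∂[v_1,v_3,v_6] = [v_3,v_6] − [v_1,v_6] + [v_1,v_3],
  ∂[v_0,v_1,v_3] = [v_1,v_3] − [v_0,v_3] + [v_0,v_1].
As a 18×12 matrix over Z this has rank 12, with invariant factors (1,1,1,1,1,1,1,1,1,1,1,2).

Computing H_k = (kernel of ∂_k) / (image of ∂_{k+1}):

  H_0: rank C_0 − rank ∂_1 = 7 − 6 = 1, and the invariant factors of ∂_1 are all 1, so H_0 ≅ Z.
  H_1: rank ker ∂_1 − rank ∂_2 = (18 − 6) − 12 = 0, and ∂_2 has invariant factor 2 > 1, so H_1 ≅ Z/2.
  H_2: rank ker ∂_2 − rank ∂_3 = (12 − 12) − 0 = 0, and there is no ∂_3, so H_2 ≅ 0.

(K is a triangulation of the real projective plane RP^2.)

Hence the Betti numbers are b_0 = 1, b_1 = 0, b_2 = 0.

b_0 = 1, b_1 = 0, b_2 = 0.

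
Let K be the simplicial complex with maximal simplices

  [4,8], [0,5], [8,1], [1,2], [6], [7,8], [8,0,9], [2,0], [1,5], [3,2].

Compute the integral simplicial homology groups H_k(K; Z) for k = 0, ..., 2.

H_0 ≅ Z^2,  H_1 ≅ Z^2,  H_2 = 0.

Take the total order 0 < 1 < 2 < 3 < 4 < 5 < 6 < 7 < 8 < 9 on the vertex set. Then K (dimension 2) consists of the simplices:

  0-simplices (10): [0], [1], [2], [3], [4], [5], [6], [7], [8], [9]
  1-simplices (11): [0,2], [0,5], [0,8], [0,9], [1,2], [1,5], [1,8], [2,3], [4,8], [7,8], [8,9]
  2-simplices (1): [0,8,9]

so the chain groups are C_0 ≅ Z^10, C_1 ≅ Z^11, C_2 ≅ Z^1.

∂_1: C_1 → C_0 sends each edge [p,q] (with p < q) to q − p.
This gives a 10×11 integer matrix of rank 8; reducing to Smith normal form yields diagonal entries (1,1,1,1,1,1,1,1).

Boundary ∂_2: C_2 → C_1 maps a triangle to the signed sum of its edges. For instance
  ∂[0,8,9] = [8,9] − [0,9] + [0,8].
The resulting 11×1 matrix has rank 1, and its Smith normal form has invariant factors (1).

From H_k ≅ ker(∂_k) / im(∂_{k+1}) we obtain:

  H_0: rank C_0 − rank ∂_1 = 10 − 8 = 2, and the invariant factors of ∂_1 are all 1, so H_0 = Z^2.
  H_1: rank ker ∂_1 − rank ∂_2 = (11 − 8) − 1 = 2, and the invariant factors of ∂_2 are all 1, so H_1 = Z^2.
  H_2: rank ker ∂_2 − rank ∂_3 = (1 − 1) − 0 = 0, and there is no ∂_3, so H_2 = 0.

As a check, the Euler characteristic is 10 − 11 + 1 = 0, which agrees with 2 − 2 + 0 = 0.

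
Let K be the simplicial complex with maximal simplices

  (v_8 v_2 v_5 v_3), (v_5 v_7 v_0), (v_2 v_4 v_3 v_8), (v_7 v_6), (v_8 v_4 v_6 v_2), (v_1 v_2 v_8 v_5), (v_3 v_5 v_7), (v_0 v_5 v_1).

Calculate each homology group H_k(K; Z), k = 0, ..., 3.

H_0 ≅ Z,  H_1 ≅ Z,  H_2 = 0,  H_3 = 0.

Fix the vertex order v_0 < v_1 < v_2 < v_3 < v_4 < v_5 < v_6 < v_7 < v_8 and write every simplex with vertices in increasing order. Then dim K = 3 and the simplices of K are:

  0-simplices (9): [v_0], [v_1], [v_2], [v_3], [v_4], [v_5], [v_6], [v_7], [v_8]
  1-simplices (21): (21 of them)
  2-simplices (16): (16 of them)
  3-simplices (4): [v_1,v_2,v_5,v_8], [v_2,v_3,v_4,v_8], [v_2,v_3,v_5,v_8], [v_2,v_4,v_6,v_8]

Hence C_0 ≅ Z^9, C_1 ≅ Z^21, C_2 ≅ Z^16, C_3 ≅ Z^4.

The boundary map ∂_1: C_1 → C_0 is given by ∂[p,q] = [q] − [p]. For instance
  ∂[v_4,v_6] = [v_6] − [v_4].
This gives a 9×21 integer matrix of rank 8; reducing to Smith normal form yields diagonal entries (1,1,1,1,1,1,1,1).

∂_2: C_2 → C_1 sends each 2-simplex [p,q,r] to [q,r] − [p,r] + [p,q]. For instance
  ∂[v_2,v_4,v_6] = [v_4,v_6] − [v_2,v_6] + [v_2,v_4],
  ∂[v_0,v_5,v_7] = [v_5,v_7] − [v_0,v_7] + [v_0,v_5].
The resulting 21×16 matrix has rank 12, and its Smith normal form has invariant factors (1,1,1,1,1,1,1,1,1,1,1,1).

∂_3: C_3 → C_2 sends each 3-simplex σ to the alternating sum Σ_i (−1)^i (σ with its i-th vertex removed). For instance
  ∂[v_2,v_3,v_4,v_8] = [v_3,v_4,v_8] − [v_2,v_4,v_8] + [v_2,v_3,v_8] − [v_2,v_3,v_4],
  ∂[v_2,v_4,v_6,v_8] = [v_4,v_6,v_8] − [v_2,v_6,v_8] + [v_2,v_4,v_8] − [v_2,v_4,v_6].
The 16×4 boundary matrix has rank 4 and Smith normal form diag(1,1,1,1).

Reading off H_k = ker ∂_k / im ∂_{k+1}:

  H_0: rank C_0 − rank ∂_1 = 9 − 8 = 1, and the invariant factors of ∂_1 are all 1, so H_0 ≅ Z.
  H_1: rank ker ∂_1 − rank ∂_2 = (21 − 8) − 12 = 1, and the invariant factors of ∂_2 are all 1, so H_1 ≅ Z.
  H_2: rank ker ∂_2 − rank ∂_3 = (16 − 12) − 4 = 0, and the invariant factors of ∂_3 are all 1, so H_2 ≅ 0.
  H_3: rank ker ∂_3 − rank ∂_4 = (4 − 4) − 0 = 0, and there is no ∂_4, so H_3 ≅ 0.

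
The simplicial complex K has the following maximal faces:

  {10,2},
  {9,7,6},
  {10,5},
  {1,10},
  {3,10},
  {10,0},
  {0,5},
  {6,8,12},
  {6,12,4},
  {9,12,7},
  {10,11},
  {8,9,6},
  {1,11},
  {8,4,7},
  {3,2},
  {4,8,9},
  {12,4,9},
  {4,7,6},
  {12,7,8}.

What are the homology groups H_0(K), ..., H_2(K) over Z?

H_0 = Z^2,  H_1 = Z^3 ⊕ Z/2,  H_2 = 0.

Order the vertices as 0 < 1 < 2 < 3 < 4 < 5 < 6 < 7 < 8 < 9 < 10 < 11 < 12. Listing each simplex with vertices in this order, K has dimension 2 with simplices:

  0-simplices (13): [0], [1], [2], [3], [4], [5], [6], [7], [8], [9], [10], [11], [12]
  1-simplices (24): (24 of them)
  2-simplices (10): [4,6,7], [4,6,12], [4,7,8], [4,8,9], [4,9,12], [6,7,9], [6,8,9], [6,8,12], [7,8,12], [7,9,12]

giving chain groups C_0 ≅ Z^13, C_1 ≅ Z^24, C_2 ≅ Z^10.

∂_1: C_1 → C_0 maps an edge to its endpoints' difference, ∂[p,q] = q − p. For instance
  ∂[1,10] = [10] − [1].
The 13×24 boundary matrix has rank 11 and Smith normal form diag(1,1,1,1,1,1,1,1,1,1,1).

∂_2: C_2 → C_1 sends each 2-simplex [p,q,r] to [q,r] − [p,r] + [p,q]. For instance
  ∂[6,7,9] = [7,9] − [6,9] + [6,7],
  ∂[4,6,12] = [6,12] − [4,12] + [4,6].
The resulting 24×10 matrix has rank 10, and its Smith normal form has invariant factors (1,1,1,1,1,1,1,1,1,2).

From H_k ≅ ker(∂_k) / im(∂_{k+1}) we obtain:

  H_0: rank C_0 − rank ∂_1 = 13 − 11 = 2, and the invariant factors of ∂_1 are all 1, so H_0 ≅ Z^2.
  H_1: rank ker ∂_1 − rank ∂_2 = (24 − 11) − 10 = 3, and ∂_2 has invariant factor 2 > 1, so H_1 ≅ Z^3 ⊕ Z/2.
  H_2: rank ker ∂_2 − rank ∂_3 = (10 − 10) − 0 = 0, and there is no ∂_3, so H_2 ≅ 0.

(K is a triangulation of the disjoint union of the real projective plane RP^2 and a wedge of 3 circles.)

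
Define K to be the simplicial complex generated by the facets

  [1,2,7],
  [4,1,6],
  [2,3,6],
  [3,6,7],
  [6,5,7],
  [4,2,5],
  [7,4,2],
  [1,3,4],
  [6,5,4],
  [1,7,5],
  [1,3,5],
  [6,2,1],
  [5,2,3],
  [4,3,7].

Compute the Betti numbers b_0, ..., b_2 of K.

b_0 = 1, b_1 = 2, b_2 = 1.

K has 7 vertices, 21 edges, 14 triangles.
rank ∂_0 = 0, rank ∂_1 = 6 ⇒ b_0 = 7 − 0 − 6 = 1; all invariant factors of ∂_1 are 1 so no torsion. So H_0 ≅ Z.
rank ∂_1 = 6, rank ∂_2 = 13 ⇒ b_1 = 21 − 6 − 13 = 2; all invariant factors of ∂_2 are 1 so no torsion. So H_1 ≅ Z^2.
rank ∂_2 = 13, rank ∂_3 = 0 ⇒ b_2 = 14 − 13 − 0 = 1. So H_2 ≅ Z.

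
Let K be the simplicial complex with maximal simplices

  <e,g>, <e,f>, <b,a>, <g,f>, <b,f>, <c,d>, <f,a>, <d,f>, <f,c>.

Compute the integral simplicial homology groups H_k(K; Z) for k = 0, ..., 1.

H_0 = Z,  H_1 = Z^3.

Take the total order a < b < c < d < e < f < g on the vertex set. Then K (dimension 1) consists of the simplices:

  0-simplices (7): a, b, c, d, e, f, g
  1-simplices (9): ab, af, bf, cd, cf, df, ef, eg, fg

so the chain groups are C_0 ≅ Z^7, C_1 ≅ Z^9.

∂_1: C_1 → C_0 is given by ∂[p,q] = [q] − [p]. For instance
  ∂ab = b − a.
As a 7×9 matrix over Z this has rank 6, with invariant factors (1,1,1,1,1,1).

Computing H_k = (kernel of ∂_k) / (image of ∂_{k+1}):

  H_0: rank C_0 − rank ∂_1 = 7 − 6 = 1, and the invariant factors of ∂_1 are all 1, so H_0 ≅ Z.
  H_1: rank ker ∂_1 − rank ∂_2 = (9 − 6) − 0 = 3, and there is no ∂_2, so H_1 ≅ Z^3.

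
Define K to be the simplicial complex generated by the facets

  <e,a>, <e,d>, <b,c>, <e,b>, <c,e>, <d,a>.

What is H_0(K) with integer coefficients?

H_0 ≅ Z.

Take the total order a < b < c < d < e on the vertex set. Then K (dimension 1) consists of the simplices:

  0-simplices (5): a, b, c, d, e
  1-simplices (6): ad, ae, bc, be, ce, de

so the chain groups are C_0 ≅ Z^5, C_1 ≅ Z^6.

The boundary map ∂_1: C_1 → C_0 sends each edge [p,q] (with p < q) to q − p. For instance
  ∂de = e − d.
The 5×6 boundary matrix has rank 4 and Smith normal form diag(1,1,1,1).

From H_k ≅ ker(∂_k) / im(∂_{k+1}) we obtain:

  H_0: rank C_0 − rank ∂_1 = 5 − 4 = 1, and the invariant factors of ∂_1 are all 1, so H_0 ≅ Z.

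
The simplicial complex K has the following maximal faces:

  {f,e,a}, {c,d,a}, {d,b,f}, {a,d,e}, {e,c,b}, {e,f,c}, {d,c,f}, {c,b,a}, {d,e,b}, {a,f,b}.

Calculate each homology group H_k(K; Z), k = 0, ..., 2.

Order the vertices as a < b < c < d < e < f. Listing each simplex with vertices in this order, K has dimension 2 with simplices:

  0-simplices (6): a, b, c, d, e, f
  1-simplices (15): ab, ac, ad, ae, af, bc, bd, be, bf, cd, ce, cf, de, df, ef
  2-simplices (10): abc, abf, acd, ade, aef, bce, bde, bdf, cdf, cef

so the chain groups are C_0 ≅ Z^6, C_1 ≅ Z^15, C_2 ≅ Z^10.

Boundary ∂_1: C_1 → C_0 maps an edge to its endpoints' difference, ∂[p,q] = q − p. For instance
  ∂de = e − d.
As a 6×15 matrix over Z this has rank 5, with invariant factors (1,1,1,1,1).

∂_2: C_2 → C_1 sends each 2-simplex [p,q,r] to [q,r] − [p,r] + [p,q]. For instance
  ∂bdf = df − bf + bd,
  ∂aef = ef − af + ae.
The 15×10 boundary matrix has rank 10 and Smith normal form diag(1,1,1,1,1,1,1,1,1,2).

Reading off H_k = ker ∂_k / im ∂_{k+1}:

  H_0: rank C_0 − rank ∂_1 = 6 − 5 = 1, and the invariant factors of ∂_1 are all 1, so H_0 = Z.
  H_1: rank ker ∂_1 − rank ∂_2 = (15 − 5) − 10 = 0, and ∂_2 has invariant factor 2 > 1, so H_1 = Z/2.
  H_2: rank ker ∂_2 − rank ∂_3 = (10 − 10) − 0 = 0, and there is no ∂_3, so H_2 = 0.

(K is a triangulation of the real projective plane RP^2.)

H_0 ≅ Z,  H_1 ≅ Z/2,  H_2 = 0.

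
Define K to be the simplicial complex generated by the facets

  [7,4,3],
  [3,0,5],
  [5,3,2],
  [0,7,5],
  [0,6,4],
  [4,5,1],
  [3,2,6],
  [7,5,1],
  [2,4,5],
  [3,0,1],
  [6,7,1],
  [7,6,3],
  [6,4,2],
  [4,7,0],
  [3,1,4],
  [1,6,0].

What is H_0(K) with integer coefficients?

Order the vertices as 0 < 1 < 2 < 3 < 4 < 5 < 6 < 7. Listing each simplex with vertices in this order, K has dimension 2 with simplices:

  0-simplices (8): [0], [1], [2], [3], [4], [5], [6], [7]
  1-simplices (24): (24 of them)
  2-simplices (16): [0,1,3], [0,1,6], [0,3,5], [0,4,6], [0,4,7], [0,5,7], [1,3,4], [1,4,5], [1,5,7], [1,6,7], [2,3,5], [2,3,6], [2,4,5], [2,4,6], [3,4,7], [3,6,7]

so the chain groups are C_0 ≅ Z^8, C_1 ≅ Z^24, C_2 ≅ Z^16.

∂_1: C_1 → C_0 is given by ∂[p,q] = [q] − [p]. For instance
  ∂[3,4] = [4] − [3].
The 8×24 boundary matrix has rank 7 and Smith normal form diag(1,1,1,1,1,1,1).

∂_2: C_2 → C_1 acts by ∂[p,q,r] = [q,r] − [p,r] + [p,q]. For instance
  ∂[0,3,5] = [3,5] − [0,5] + [0,3],
  ∂[0,5,7] = [5,7] − [0,7] + [0,5].
As a 24×16 matrix over Z this has rank 15, with invariant factors (1,1,1,1,1,1,1,1,1,1,1,1,1,1,1).

Now H_k = ker ∂_k / im ∂_{k+1}, so:

  H_0: rank C_0 − rank ∂_1 = 8 − 7 = 1, and the invariant factors of ∂_1 are all 1, so H_0 = Z.

(K is a triangulation of the torus T^2.)

H_0 = Z.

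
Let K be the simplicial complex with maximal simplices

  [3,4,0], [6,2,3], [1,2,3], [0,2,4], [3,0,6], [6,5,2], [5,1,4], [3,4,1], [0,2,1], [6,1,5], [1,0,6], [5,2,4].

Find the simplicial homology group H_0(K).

H_0 = Z.

K has 7 vertices, 18 edges, 12 triangles.
rank ∂_0 = 0, rank ∂_1 = 6 ⇒ b_0 = 7 − 0 − 6 = 1; all invariant factors of ∂_1 are 1 so no torsion. So H_0 = Z.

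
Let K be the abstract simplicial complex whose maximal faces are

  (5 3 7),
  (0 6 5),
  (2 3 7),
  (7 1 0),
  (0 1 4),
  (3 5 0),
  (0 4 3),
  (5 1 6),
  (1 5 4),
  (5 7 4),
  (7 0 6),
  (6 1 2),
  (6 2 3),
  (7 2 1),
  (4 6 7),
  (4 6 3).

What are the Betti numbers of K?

b_0 = 1, b_1 = 2, b_2 = 1.

We work with the vertex ordering 0 < 1 < 2 < 3 < 4 < 5 < 6 < 7. The simplices of K, each written with vertices in increasing order, are:

  0-simplices (8): [0], [1], [2], [3], [4], [5], [6], [7]
  1-simplices (24): (24 of them)
  2-simplices (16): [0,1,4], [0,1,7], [0,3,4], [0,3,5], [0,5,6], [0,6,7], [1,2,6], [1,2,7], [1,4,5], [1,5,6], [2,3,6], [2,3,7], [3,4,6], [3,5,7], [4,5,7], [4,6,7]

Hence C_0 ≅ Z^8, C_1 ≅ Z^24, C_2 ≅ Z^16.

The boundary map ∂_1: C_1 → C_0 maps an edge to its endpoints' difference, ∂[p,q] = q − p.
This gives a 8×24 integer matrix of rank 7; reducing to Smith normal form yields diagonal entries (1,1,1,1,1,1,1).

The boundary map ∂_2: C_2 → C_1 acts by ∂[p,q,r] = [q,r] − [p,r] + [p,q]. For instance
  ∂[0,5,6] = [5,6] − [0,6] + [0,5],
  ∂[1,2,7] = [2,7] − [1,7] + [1,2].
The 24×16 boundary matrix has rank 15 and Smith normal form diag(1,1,1,1,1,1,1,1,1,1,1,1,1,1,1).

From H_k ≅ ker(∂_k) / im(∂_{k+1}) we obtain:

  H_0: rank C_0 − rank ∂_1 = 8 − 7 = 1, and the invariant factors of ∂_1 are all 1, so H_0 ≅ Z.
  H_1: rank ker ∂_1 − rank ∂_2 = (24 − 7) − 15 = 2, and the invariant factors of ∂_2 are all 1, so H_1 ≅ Z^2.
  H_2: rank ker ∂_2 − rank ∂_3 = (16 − 15) − 0 = 1, and there is no ∂_3, so H_2 ≅ Z.

As a check, the Euler characteristic is 8 − 24 + 16 = 0, which agrees with 1 − 2 + 1 = 0.

Hence the Betti numbers are b_0 = 1, b_1 = 2, b_2 = 1.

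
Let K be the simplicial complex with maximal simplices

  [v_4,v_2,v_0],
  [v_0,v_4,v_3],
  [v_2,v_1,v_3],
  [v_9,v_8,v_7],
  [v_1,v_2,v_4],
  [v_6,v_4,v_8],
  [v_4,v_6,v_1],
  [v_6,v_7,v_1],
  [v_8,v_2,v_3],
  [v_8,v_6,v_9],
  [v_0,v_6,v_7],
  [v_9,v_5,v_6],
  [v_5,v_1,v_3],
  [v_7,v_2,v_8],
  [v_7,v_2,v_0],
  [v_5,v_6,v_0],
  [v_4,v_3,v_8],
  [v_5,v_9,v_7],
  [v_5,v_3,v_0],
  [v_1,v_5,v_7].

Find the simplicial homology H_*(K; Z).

H_0 = Z,  H_1 = Z ⊕ Z_2,  H_2 = 0.

We work with the vertex ordering v_0 < v_1 < v_2 < v_3 < v_4 < v_5 < v_6 < v_7 < v_8 < v_9. The simplices of K, each written with vertices in increasing order, are:

  0-simplices (10): [v_0], [v_1], [v_2], [v_3], [v_4], [v_5], [v_6], [v_7], [v_8], [v_9]
  1-simplices (30): (30 of them)
  2-simplices (20): (20 of them)

Hence C_0 ≅ Z^10, C_1 ≅ Z^30, C_2 ≅ Z^20.

The boundary map ∂_1: C_1 → C_0 is given by ∂[p,q] = [q] − [p].
The 10×30 boundary matrix has rank 9 and Smith normal form diag(1,1,1,1,1,1,1,1,1).

∂_2: C_2 → C_1 maps a triangle to the signed sum of its edges. For instance
  ∂[v_3,v_4,v_8] = [v_4,v_8] − [v_3,v_8] + [v_3,v_4],
  ∂[v_5,v_6,v_9] = [v_6,v_9] − [v_5,v_9] + [v_5,v_6].
This gives a 30×20 integer matrix of rank 20; reducing to Smith normal form yields diagonal entries (1,1,1,1,1,1,1,1,1,1,1,1,1,1,1,1,1,1,1,2).

Reading off H_k = ker ∂_k / im ∂_{k+1}:

  H_0: rank C_0 − rank ∂_1 = 10 − 9 = 1, and the invariant factors of ∂_1 are all 1, so H_0 ≅ Z.
  H_1: rank ker ∂_1 − rank ∂_2 = (30 − 9) − 20 = 1, and ∂_2 has invariant factor 2 > 1, so H_1 ≅ Z ⊕ Z_2.
  H_2: rank ker ∂_2 − rank ∂_3 = (20 − 20) − 0 = 0, and there is no ∂_3, so H_2 ≅ 0.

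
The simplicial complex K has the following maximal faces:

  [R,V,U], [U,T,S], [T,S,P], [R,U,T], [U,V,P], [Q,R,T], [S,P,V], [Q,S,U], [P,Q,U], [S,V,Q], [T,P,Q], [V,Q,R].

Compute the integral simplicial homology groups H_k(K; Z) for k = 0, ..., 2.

H_0 ≅ Z,  H_1 ≅ Z/2,  H_2 = 0.

We work with the vertex ordering P < Q < R < S < T < U < V. The simplices of K, each written with vertices in increasing order, are:

  0-simplices (7): P, Q, R, S, T, U, V
  1-simplices (18): PQ, PS, PT, PU, PV, QR, QS, QT, QU, QV, RT, RU, RV, ST, SU, SV, TU, UV
  2-simplices (12): PQT, PQU, PST, PSV, PUV, QRT, QRV, QSU, QSV, RTU, RUV, STU

Hence C_0 ≅ Z^7, C_1 ≅ Z^18, C_2 ≅ Z^12.

∂_1: C_1 → C_0 is given by ∂[p,q] = [q] − [p]. For instance
  ∂SU = U − S.
The resulting 7×18 matrix has rank 6, and its Smith normal form has invariant factors (1,1,1,1,1,1).

The boundary map ∂_2: C_2 → C_1 acts by ∂[p,q,r] = [q,r] − [p,r] + [p,q]. For instance
  ∂PSV = SV − PV + PS,
  ∂RUV = UV − RV + RU.
This gives a 18×12 integer matrix of rank 12; reducing to Smith normal form yields diagonal entries (1,1,1,1,1,1,1,1,1,1,1,2).

Reading off H_k = ker ∂_k / im ∂_{k+1}:

  H_0: rank C_0 − rank ∂_1 = 7 − 6 = 1, and the invariant factors of ∂_1 are all 1, so H_0 = Z.
  H_1: rank ker ∂_1 − rank ∂_2 = (18 − 6) − 12 = 0, and ∂_2 has invariant factor 2 > 1, so H_1 = Z/2.
  H_2: rank ker ∂_2 − rank ∂_3 = (12 − 12) − 0 = 0, and there is no ∂_3, so H_2 = 0.

As a check, the Euler characteristic is 7 − 18 + 12 = 1, which agrees with 1 − 0 + 0 = 1.
(K is a triangulation of the real projective plane RP^2.)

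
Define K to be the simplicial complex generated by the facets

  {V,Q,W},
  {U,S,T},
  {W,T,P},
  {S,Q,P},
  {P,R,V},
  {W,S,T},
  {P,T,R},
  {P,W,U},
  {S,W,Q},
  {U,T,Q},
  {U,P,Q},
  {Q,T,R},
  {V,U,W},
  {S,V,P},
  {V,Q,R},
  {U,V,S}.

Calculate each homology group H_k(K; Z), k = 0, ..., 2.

Order the vertices as P < Q < R < S < T < U < V < W. Listing each simplex with vertices in this order, K has dimension 2 with simplices:

  0-simplices (8): P, Q, R, S, T, U, V, W
  1-simplices (24): PQ, PR, PS, PT, PU, PV, PW, QR, QS, QT, QU, QV, QW, RT, RV, ST, SU, SV, SW, TU, TW, UV, UW, VW
  2-simplices (16): PQS, PQU, PRT, PRV, PSV, PTW, PUW, QRT, QRV, QSW, QTU, QVW, STU, STW, SUV, UVW

giving chain groups C_0 ≅ Z^8, C_1 ≅ Z^24, C_2 ≅ Z^16.

The boundary map ∂_1: C_1 → C_0 maps an edge to its endpoints' difference, ∂[p,q] = q − p. For instance
  ∂QR = R − Q.
The 8×24 boundary matrix has rank 7 and Smith normal form diag(1,1,1,1,1,1,1).

∂_2: C_2 → C_1 acts by ∂[p,q,r] = [q,r] − [p,r] + [p,q]. For instance
  ∂PQU = QU − PU + PQ,
  ∂QSW = SW − QW + QS.
The 24×16 boundary matrix has rank 15 and Smith normal form diag(1,1,1,1,1,1,1,1,1,1,1,1,1,1,1).

Computing H_k = (kernel of ∂_k) / (image of ∂_{k+1}):

  H_0: rank C_0 − rank ∂_1 = 8 − 7 = 1, and the invariant factors of ∂_1 are all 1, so H_0 = Z.
  H_1: rank ker ∂_1 − rank ∂_2 = (24 − 7) − 15 = 2, and the invariant factors of ∂_2 are all 1, so H_1 = Z^2.
  H_2: rank ker ∂_2 − rank ∂_3 = (16 − 15) − 0 = 1, and there is no ∂_3, so H_2 = Z.

(K is a triangulation of the torus T^2.)

H_0 = Z,  H_1 = Z^2,  H_2 = Z.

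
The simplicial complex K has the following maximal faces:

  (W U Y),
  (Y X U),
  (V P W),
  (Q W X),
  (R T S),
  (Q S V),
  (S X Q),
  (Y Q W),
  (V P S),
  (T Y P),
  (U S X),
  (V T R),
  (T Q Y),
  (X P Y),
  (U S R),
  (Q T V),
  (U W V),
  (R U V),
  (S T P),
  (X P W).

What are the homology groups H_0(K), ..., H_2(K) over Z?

Fix the vertex order P < Q < R < S < T < U < V < W < X < Y and write every simplex with vertices in increasing order. Then dim K = 2 and the simplices of K are:

  0-simplices (10): P, Q, R, S, T, U, V, W, X, Y
  1-simplices (30): PS, PT, PV, PW, PX, PY, QS, QT, QV, QW, QX, QY, RS, RT, RU, RV, ST, SU, SV, SX, TV, TY, UV, UW, UX, UY, VW, WX, WY, XY
  2-simplices (20): PST, PSV, PTY, PVW, PWX, PXY, QSV, QSX, QTV, QTY, QWX, QWY, RST, RSU, RTV, RUV, SUX, UVW, UWY, UXY

giving chain groups C_0 ≅ Z^10, C_1 ≅ Z^30, C_2 ≅ Z^20.

Boundary ∂_1: C_1 → C_0 maps an edge to its endpoints' difference, ∂[p,q] = q − p.
The resulting 10×30 matrix has rank 9, and its Smith normal form has invariant factors (1,1,1,1,1,1,1,1,1).

Boundary ∂_2: C_2 → C_1 sends each 2-simplex [p,q,r] to [q,r] − [p,r] + [p,q]. For instance
  ∂RSU = SU − RU + RS,
  ∂PTY = TY − PY + PT.
The resulting 30×20 matrix has rank 20, and its Smith normal form has invariant factors (1,1,1,1,1,1,1,1,1,1,1,1,1,1,1,1,1,1,1,2).

Reading off H_k = ker ∂_k / im ∂_{k+1}:

  H_0: rank C_0 − rank ∂_1 = 10 − 9 = 1, and the invariant factors of ∂_1 are all 1, so H_0 ≅ Z.
  H_1: rank ker ∂_1 − rank ∂_2 = (30 − 9) − 20 = 1, and ∂_2 has invariant factor 2 > 1, so H_1 ≅ Z × Z/2.
  H_2: rank ker ∂_2 − rank ∂_3 = (20 − 20) − 0 = 0, and there is no ∂_3, so H_2 ≅ 0.

H_0 ≅ Z,  H_1 ≅ Z × Z/2,  H_2 = 0.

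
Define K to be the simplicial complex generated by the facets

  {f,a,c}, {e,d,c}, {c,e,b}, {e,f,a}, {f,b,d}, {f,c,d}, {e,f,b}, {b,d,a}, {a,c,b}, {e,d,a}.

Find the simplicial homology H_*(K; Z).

H_0 = Z,  H_1 = Z_2,  H_2 = 0.

K has 6 vertices, 15 edges, 10 triangles.
rank ∂_0 = 0, rank ∂_1 = 5 ⇒ b_0 = 6 − 0 − 5 = 1; all invariant factors of ∂_1 are 1 so no torsion. So H_0 = Z.
rank ∂_1 = 5, rank ∂_2 = 10 ⇒ b_1 = 15 − 5 − 10 = 0; ∂_2 has invariant factor(s) [2] giving torsion. So H_1 = Z_2.
rank ∂_2 = 10, rank ∂_3 = 0 ⇒ b_2 = 10 − 10 − 0 = 0. So H_2 = 0.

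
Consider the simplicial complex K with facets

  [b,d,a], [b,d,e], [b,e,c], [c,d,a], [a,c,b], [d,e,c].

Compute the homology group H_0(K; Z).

H_0 = Z.

Fix the vertex order a < b < c < d < e and write every simplex with vertices in increasing order. Then dim K = 2 and the simplices of K are:

  0-simplices (5): a, b, c, d, e
  1-simplices (9): ab, ac, ad, bc, bd, be, cd, ce, de
  2-simplices (6): abc, abd, acd, bce, bde, cde

so the chain groups are C_0 ≅ Z^5, C_1 ≅ Z^9, C_2 ≅ Z^6.

∂_1: C_1 → C_0 sends each edge [p,q] (with p < q) to q − p. For instance
  ∂bc = c − b.
As a 5×9 matrix over Z this has rank 4, with invariant factors (1,1,1,1).

∂_2: C_2 → C_1 acts by ∂[p,q,r] = [q,r] − [p,r] + [p,q]. For instance
  ∂abd = bd − ad + ab,
  ∂bce = ce − be + bc.
The 9×6 boundary matrix has rank 5 and Smith normal form diag(1,1,1,1,1).

Now H_k = ker ∂_k / im ∂_{k+1}, so:

  H_0: rank C_0 − rank ∂_1 = 5 − 4 = 1, and the invariant factors of ∂_1 are all 1, so H_0 ≅ Z.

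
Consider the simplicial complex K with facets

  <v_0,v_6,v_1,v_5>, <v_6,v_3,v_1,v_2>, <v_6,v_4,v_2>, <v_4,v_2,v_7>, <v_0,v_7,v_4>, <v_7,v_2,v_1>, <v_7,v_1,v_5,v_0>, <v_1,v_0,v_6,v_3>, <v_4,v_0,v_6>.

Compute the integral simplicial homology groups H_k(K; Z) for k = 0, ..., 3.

Take the total order v_0 < v_1 < v_2 < v_3 < v_4 < v_5 < v_6 < v_7 on the vertex set. Then K (dimension 3) consists of the simplices:

  0-simplices (8): [v_0], [v_1], [v_2], [v_3], [v_4], [v_5], [v_6], [v_7]
  1-simplices (20): (20 of them)
  2-simplices (18): (18 of them)
  3-simplices (4): [v_0,v_1,v_3,v_6], [v_0,v_1,v_5,v_6], [v_0,v_1,v_5,v_7], [v_1,v_2,v_3,v_6]

giving chain groups C_0 ≅ Z^8, C_1 ≅ Z^20, C_2 ≅ Z^18, C_3 ≅ Z^4.

The boundary map ∂_1: C_1 → C_0 is given by ∂[p,q] = [q] − [p].
This gives a 8×20 integer matrix of rank 7; reducing to Smith normal form yields diagonal entries (1,1,1,1,1,1,1).

The boundary map ∂_2: C_2 → C_1 acts by ∂[p,q,r] = [q,r] − [p,r] + [p,q]. For instance
  ∂[v_2,v_4,v_6] = [v_4,v_6] − [v_2,v_6] + [v_2,v_4],
  ∂[v_0,v_4,v_6] = [v_4,v_6] − [v_0,v_6] + [v_0,v_4].
This gives a 20×18 integer matrix of rank 13; reducing to Smith normal form yields diagonal entries (1,1,1,1,1,1,1,1,1,1,1,1,1).

Boundary ∂_3: C_3 → C_2 sends each 3-simplex σ to the alternating sum Σ_i (−1)^i (σ with its i-th vertex removed). For instance
  ∂[v_0,v_1,v_3,v_6] = [v_1,v_3,v_6] − [v_0,v_3,v_6] + [v_0,v_1,v_6] − [v_0,v_1,v_3],
  ∂[v_1,v_2,v_3,v_6] = [v_2,v_3,v_6] − [v_1,v_3,v_6] + [v_1,v_2,v_6] − [v_1,v_2,v_3].
This gives a 18×4 integer matrix of rank 4; reducing to Smith normal form yields diagonal entries (1,1,1,1).

From H_k ≅ ker(∂_k) / im(∂_{k+1}) we obtain:

  H_0: rank C_0 − rank ∂_1 = 8 − 7 = 1, and the invariant factors of ∂_1 are all 1, so H_0 = Z.
  H_1: rank ker ∂_1 − rank ∂_2 = (20 − 7) − 13 = 0, and the invariant factors of ∂_2 are all 1, so H_1 = 0.
  H_2: rank ker ∂_2 − rank ∂_3 = (18 − 13) − 4 = 1, and the invariant factors of ∂_3 are all 1, so H_2 = Z.
  H_3: rank ker ∂_3 − rank ∂_4 = (4 − 4) − 0 = 0, and there is no ∂_4, so H_3 = 0.

H_0 = Z,  H_1 = 0,  H_2 = Z,  H_3 = 0.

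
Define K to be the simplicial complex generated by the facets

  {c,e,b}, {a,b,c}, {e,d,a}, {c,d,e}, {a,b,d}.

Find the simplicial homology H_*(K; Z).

H_0 = Z,  H_1 = Z,  H_2 = 0.

Fix the vertex order a < b < c < d < e and write every simplex with vertices in increasing order. Then dim K = 2 and the simplices of K are:

  0-simplices (5): a, b, c, d, e
  1-simplices (10): ab, ac, ad, ae, bc, bd, be, cd, ce, de
  2-simplices (5): abc, abd, ade, bce, cde

so the chain groups are C_0 ≅ Z^5, C_1 ≅ Z^10, C_2 ≅ Z^5.

The boundary map ∂_1: C_1 → C_0 is given by ∂[p,q] = [q] − [p]. For instance
  ∂de = e − d.
This gives a 5×10 integer matrix of rank 4; reducing to Smith normal form yields diagonal entries (1,1,1,1).

The boundary map ∂_2: C_2 → C_1 sends each 2-simplex [p,q,r] to [q,r] − [p,r] + [p,q]. For instance
  ∂abd = bd − ad + ab,
  ∂ade = de − ae + ad.
This gives a 10×5 integer matrix of rank 5; reducing to Smith normal form yields diagonal entries (1,1,1,1,1).

Now H_k = ker ∂_k / im ∂_{k+1}, so:

  H_0: rank C_0 − rank ∂_1 = 5 − 4 = 1, and the invariant factors of ∂_1 are all 1, so H_0 ≅ Z.
  H_1: rank ker ∂_1 − rank ∂_2 = (10 − 4) − 5 = 1, and the invariant factors of ∂_2 are all 1, so H_1 ≅ Z.
  H_2: rank ker ∂_2 − rank ∂_3 = (5 − 5) − 0 = 0, and there is no ∂_3, so H_2 ≅ 0.

As a check, the Euler characteristic is 5 − 10 + 5 = 0, which agrees with 1 − 1 + 0 = 0.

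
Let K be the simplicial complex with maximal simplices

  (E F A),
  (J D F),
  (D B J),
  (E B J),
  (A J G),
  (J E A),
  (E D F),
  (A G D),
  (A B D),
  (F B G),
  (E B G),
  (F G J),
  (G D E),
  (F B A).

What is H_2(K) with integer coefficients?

Fix the vertex order A < B < D < E < F < G < J and write every simplex with vertices in increasing order. Then dim K = 2 and the simplices of K are:

  0-simplices (7): A, B, D, E, F, G, J
  1-simplices (21): AB, AD, AE, AF, AG, AJ, BD, BE, BF, BG, BJ, DE, DF, DG, DJ, EF, EG, EJ, FG, FJ, GJ
  2-simplices (14): ABD, ABF, ADG, AEF, AEJ, AGJ, BDJ, BEG, BEJ, BFG, DEF, DEG, DFJ, FGJ

Hence C_0 ≅ Z^7, C_1 ≅ Z^21, C_2 ≅ Z^14.

Boundary ∂_1: C_1 → C_0 sends each edge [p,q] (with p < q) to q − p.
The resulting 7×21 matrix has rank 6, and its Smith normal form has invariant factors (1,1,1,1,1,1).

The boundary map ∂_2: C_2 → C_1 acts by ∂[p,q,r] = [q,r] − [p,r] + [p,q]. For instance
  ∂FGJ = GJ − FJ + FG,
  ∂DEG = EG − DG + DE.
As a 21×14 matrix over Z this has rank 13, with invariant factors (1,1,1,1,1,1,1,1,1,1,1,1,1).

Now H_k = ker ∂_k / im ∂_{k+1}, so:

  H_2: rank ker ∂_2 − rank ∂_3 = (14 − 13) − 0 = 1, and there is no ∂_3, so H_2 ≅ Z.

(K is a triangulation of the torus T^2.)

H_2 ≅ Z.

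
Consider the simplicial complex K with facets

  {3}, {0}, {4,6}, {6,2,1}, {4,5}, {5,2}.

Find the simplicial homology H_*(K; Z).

H_0 = Z^3,  H_1 = Z,  H_2 = 0.

Order the vertices as 0 < 1 < 2 < 3 < 4 < 5 < 6. Listing each simplex with vertices in this order, K has dimension 2 with simplices:

  0-simplices (7): [0], [1], [2], [3], [4], [5], [6]
  1-simplices (6): [1,2], [1,6], [2,5], [2,6], [4,5], [4,6]
  2-simplices (1): [1,2,6]

so the chain groups are C_0 ≅ Z^7, C_1 ≅ Z^6, C_2 ≅ Z^1.

Boundary ∂_1: C_1 → C_0 is given by ∂[p,q] = [q] − [p].
As a 7×6 matrix over Z this has rank 4, with invariant factors (1,1,1,1).

Boundary ∂_2: C_2 → C_1 acts by ∂[p,q,r] = [q,r] − [p,r] + [p,q]. For instance
  ∂[1,2,6] = [2,6] − [1,6] + [1,2].
This gives a 6×1 integer matrix of rank 1; reducing to Smith normal form yields diagonal entries (1).

Reading off H_k = ker ∂_k / im ∂_{k+1}:

  H_0: rank C_0 − rank ∂_1 = 7 − 4 = 3, and the invariant factors of ∂_1 are all 1, so H_0 = Z^3.
  H_1: rank ker ∂_1 − rank ∂_2 = (6 − 4) − 1 = 1, and the invariant factors of ∂_2 are all 1, so H_1 = Z.
  H_2: rank ker ∂_2 − rank ∂_3 = (1 − 1) − 0 = 0, and there is no ∂_3, so H_2 = 0.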